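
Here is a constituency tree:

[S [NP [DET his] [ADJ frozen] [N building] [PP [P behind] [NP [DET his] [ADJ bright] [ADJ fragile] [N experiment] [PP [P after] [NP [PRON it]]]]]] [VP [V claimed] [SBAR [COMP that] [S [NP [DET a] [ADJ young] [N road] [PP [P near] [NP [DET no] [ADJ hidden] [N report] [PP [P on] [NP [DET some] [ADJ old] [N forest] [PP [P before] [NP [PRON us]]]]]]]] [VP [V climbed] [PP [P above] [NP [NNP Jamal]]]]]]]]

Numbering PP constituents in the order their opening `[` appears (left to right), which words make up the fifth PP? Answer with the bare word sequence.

before us

In left-to-right order the PP constituents are "behind his bright fragile experiment after it"; "after it"; "near no hidden report on some old forest before us"; "on some old forest before us"; "before us"; "above Jamal". Number 5 is "before us".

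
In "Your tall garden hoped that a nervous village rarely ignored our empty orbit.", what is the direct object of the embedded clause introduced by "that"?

our empty orbit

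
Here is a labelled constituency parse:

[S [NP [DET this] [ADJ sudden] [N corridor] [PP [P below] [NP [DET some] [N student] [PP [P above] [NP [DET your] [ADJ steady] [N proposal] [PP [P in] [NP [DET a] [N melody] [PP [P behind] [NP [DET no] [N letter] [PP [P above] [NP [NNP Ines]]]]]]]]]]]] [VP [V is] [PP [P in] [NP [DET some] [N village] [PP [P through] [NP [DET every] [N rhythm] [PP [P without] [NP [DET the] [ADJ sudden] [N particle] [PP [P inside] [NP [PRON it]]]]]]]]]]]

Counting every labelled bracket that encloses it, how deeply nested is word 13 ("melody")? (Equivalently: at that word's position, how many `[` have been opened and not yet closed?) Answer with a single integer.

9

Counting open brackets not yet closed at "melody": [S [NP [PP [NP [PP [NP [PP [NP [N = 9.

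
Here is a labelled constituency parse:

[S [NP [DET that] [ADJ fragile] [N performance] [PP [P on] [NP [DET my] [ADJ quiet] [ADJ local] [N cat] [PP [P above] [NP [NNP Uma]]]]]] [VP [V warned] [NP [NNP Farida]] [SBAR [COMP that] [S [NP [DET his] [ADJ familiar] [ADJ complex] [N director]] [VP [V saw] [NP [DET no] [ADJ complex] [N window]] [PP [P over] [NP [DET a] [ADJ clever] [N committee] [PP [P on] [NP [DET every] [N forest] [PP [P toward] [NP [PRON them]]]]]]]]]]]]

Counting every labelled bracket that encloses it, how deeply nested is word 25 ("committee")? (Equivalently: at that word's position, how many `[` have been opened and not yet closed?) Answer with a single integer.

8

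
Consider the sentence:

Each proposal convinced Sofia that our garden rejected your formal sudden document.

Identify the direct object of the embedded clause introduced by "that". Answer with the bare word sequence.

your formal sudden document

The verb of the embedded clause introduced by "that" is "rejected"; its direct object is the NP "your formal sudden document".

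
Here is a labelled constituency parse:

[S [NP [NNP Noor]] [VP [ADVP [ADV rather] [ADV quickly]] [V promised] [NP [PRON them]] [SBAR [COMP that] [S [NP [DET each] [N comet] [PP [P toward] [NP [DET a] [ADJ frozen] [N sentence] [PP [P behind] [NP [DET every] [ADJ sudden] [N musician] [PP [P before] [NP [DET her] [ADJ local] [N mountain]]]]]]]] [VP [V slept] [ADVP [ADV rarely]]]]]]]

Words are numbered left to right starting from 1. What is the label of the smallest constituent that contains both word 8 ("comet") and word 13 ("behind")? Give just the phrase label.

NP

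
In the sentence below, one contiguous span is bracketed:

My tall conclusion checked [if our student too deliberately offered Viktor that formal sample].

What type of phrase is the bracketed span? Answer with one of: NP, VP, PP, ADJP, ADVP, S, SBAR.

SBAR

The span is built around the complementizer "if" — a subordinate clause (SBAR).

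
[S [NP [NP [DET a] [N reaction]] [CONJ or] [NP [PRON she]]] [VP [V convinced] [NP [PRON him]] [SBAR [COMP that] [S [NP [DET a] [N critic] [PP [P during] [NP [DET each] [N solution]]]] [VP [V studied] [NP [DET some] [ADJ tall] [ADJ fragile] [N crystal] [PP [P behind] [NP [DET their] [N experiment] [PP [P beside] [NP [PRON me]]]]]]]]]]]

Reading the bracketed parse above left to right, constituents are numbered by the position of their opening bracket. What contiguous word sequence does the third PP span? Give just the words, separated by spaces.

In left-to-right order the PP constituents are "during each solution"; "behind their experiment beside me"; "beside me". Number 3 is "beside me".

beside me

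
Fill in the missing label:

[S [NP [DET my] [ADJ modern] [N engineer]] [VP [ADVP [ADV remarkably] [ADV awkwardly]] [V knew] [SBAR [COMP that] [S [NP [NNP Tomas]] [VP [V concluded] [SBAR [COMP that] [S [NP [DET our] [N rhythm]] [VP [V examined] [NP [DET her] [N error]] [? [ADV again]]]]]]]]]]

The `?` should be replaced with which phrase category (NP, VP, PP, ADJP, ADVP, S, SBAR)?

The `?` node immediately contains: ADV 'again'. That is the internal structure of an adverb phrase, so the label is ADVP.

ADVP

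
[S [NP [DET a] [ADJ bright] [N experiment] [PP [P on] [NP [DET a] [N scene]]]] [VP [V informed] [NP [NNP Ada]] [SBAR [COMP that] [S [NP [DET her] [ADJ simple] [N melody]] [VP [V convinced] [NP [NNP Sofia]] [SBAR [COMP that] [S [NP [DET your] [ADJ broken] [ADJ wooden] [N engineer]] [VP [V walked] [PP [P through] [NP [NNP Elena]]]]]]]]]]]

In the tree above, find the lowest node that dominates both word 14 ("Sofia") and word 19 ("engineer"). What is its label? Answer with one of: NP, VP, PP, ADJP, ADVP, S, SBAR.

VP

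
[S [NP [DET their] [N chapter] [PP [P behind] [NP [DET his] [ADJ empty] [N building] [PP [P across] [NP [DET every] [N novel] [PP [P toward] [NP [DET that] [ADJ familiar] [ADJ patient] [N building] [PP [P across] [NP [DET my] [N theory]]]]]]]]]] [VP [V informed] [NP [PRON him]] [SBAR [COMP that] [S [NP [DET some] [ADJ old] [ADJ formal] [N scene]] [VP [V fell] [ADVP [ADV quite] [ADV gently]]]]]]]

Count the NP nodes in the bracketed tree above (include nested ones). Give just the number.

Listing each NP by its span: [NP their chapter behind his empty building across every novel toward that familiar patient building across my theory]; [NP his empty building across every novel toward that familiar patient building across my theory]; [NP every novel toward that familiar patient building across my theory]; [NP that familiar patient building across my theory]; [NP my theory]; [NP him] … — that makes 7.

7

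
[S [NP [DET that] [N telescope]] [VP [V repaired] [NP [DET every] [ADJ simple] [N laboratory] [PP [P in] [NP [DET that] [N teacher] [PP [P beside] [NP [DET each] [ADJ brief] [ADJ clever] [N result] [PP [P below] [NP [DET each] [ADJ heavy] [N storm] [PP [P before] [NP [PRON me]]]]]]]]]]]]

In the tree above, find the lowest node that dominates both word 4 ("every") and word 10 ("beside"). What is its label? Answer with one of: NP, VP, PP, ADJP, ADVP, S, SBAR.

NP

The smallest bracket enclosing both words is [NP every simple laboratory in that teacher beside each brief clever result below each heavy storm before me], so the label is NP.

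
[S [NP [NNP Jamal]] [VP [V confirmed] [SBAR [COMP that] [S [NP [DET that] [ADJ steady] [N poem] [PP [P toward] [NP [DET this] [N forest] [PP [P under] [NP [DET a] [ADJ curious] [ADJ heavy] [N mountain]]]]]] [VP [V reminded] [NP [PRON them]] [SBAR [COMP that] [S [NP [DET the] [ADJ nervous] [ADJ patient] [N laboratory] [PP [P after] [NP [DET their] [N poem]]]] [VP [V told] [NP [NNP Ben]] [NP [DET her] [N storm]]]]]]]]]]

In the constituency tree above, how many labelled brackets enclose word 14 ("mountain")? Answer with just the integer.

10

The word sits inside N, which is inside NP, inside PP, inside NP, inside PP, inside NP, inside S, inside SBAR, inside VP, inside S — 10 brackets in all.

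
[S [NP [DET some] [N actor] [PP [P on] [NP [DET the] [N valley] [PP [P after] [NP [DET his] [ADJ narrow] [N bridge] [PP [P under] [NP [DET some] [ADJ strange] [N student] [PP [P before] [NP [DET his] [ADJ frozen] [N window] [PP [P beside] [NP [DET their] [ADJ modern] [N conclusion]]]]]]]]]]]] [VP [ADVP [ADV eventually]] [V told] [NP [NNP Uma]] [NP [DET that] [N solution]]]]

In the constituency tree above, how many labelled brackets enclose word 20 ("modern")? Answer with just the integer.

13

Path from the root down to the word: S → NP → PP → NP → PP → NP → PP → NP → PP → NP → PP → NP → ADJ. That is 13 enclosing brackets.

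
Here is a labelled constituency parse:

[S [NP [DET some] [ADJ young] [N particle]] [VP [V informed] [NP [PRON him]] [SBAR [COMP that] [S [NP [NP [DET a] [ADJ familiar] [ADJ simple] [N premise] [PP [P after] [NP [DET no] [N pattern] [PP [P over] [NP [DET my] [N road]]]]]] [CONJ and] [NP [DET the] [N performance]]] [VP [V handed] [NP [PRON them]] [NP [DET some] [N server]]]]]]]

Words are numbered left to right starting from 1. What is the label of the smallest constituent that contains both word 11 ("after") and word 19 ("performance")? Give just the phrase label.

Both words fall inside [NP a familiar simple premise after no pattern over my road and the performance] (words 7–19), and no smaller constituent contains them both. Label: NP.

NP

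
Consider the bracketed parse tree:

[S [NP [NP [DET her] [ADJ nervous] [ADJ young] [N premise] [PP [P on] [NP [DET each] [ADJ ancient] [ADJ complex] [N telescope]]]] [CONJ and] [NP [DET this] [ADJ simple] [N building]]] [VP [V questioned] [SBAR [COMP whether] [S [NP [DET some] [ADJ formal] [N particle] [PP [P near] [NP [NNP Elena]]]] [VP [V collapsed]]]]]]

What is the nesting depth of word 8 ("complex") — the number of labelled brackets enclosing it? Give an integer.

6

Path from the root down to the word: S → NP → NP → PP → NP → ADJ. That is 6 enclosing brackets.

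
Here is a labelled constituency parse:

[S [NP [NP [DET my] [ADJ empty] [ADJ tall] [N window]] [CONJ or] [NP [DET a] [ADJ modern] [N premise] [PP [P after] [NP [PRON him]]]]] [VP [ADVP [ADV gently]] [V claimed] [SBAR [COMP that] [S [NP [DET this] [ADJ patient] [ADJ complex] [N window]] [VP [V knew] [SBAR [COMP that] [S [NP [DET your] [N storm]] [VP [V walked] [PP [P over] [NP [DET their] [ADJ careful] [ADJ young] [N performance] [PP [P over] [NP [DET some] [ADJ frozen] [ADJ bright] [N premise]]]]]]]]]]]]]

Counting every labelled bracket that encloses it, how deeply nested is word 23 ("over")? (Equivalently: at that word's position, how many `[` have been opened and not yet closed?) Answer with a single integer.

10

Counting open brackets not yet closed at "over": [S [VP [SBAR [S [VP [SBAR [S [VP [PP [P = 10.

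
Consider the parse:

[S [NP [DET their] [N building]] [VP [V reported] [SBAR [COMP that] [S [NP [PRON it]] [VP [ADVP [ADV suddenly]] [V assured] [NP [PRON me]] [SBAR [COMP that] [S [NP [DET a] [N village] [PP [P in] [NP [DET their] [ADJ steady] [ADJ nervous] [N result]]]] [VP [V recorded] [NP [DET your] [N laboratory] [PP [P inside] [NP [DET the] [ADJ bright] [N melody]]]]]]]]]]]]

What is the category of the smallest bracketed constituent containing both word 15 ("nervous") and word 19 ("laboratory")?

S

The smallest bracket enclosing both words is [S a village in their steady nervous result recorded your laboratory inside the bright melody], so the label is S.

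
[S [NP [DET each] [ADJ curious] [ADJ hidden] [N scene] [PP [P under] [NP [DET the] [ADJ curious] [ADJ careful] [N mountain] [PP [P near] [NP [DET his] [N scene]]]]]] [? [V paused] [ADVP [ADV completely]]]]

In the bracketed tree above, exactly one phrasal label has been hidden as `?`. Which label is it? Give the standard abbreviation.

Looking at what the `?` directly dominates — V 'paused', ADVP — this is a verb phrase (VP).

VP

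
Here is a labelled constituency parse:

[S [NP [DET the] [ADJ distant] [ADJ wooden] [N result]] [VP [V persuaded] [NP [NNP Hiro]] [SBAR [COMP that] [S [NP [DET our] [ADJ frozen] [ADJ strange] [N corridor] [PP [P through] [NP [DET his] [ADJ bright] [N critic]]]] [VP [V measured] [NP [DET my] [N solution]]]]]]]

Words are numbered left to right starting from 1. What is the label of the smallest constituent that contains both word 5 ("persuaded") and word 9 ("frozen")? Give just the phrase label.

The smallest bracket enclosing both words is [VP persuaded Hiro that our frozen strange corridor through his bright critic measured my solution], so the label is VP.

VP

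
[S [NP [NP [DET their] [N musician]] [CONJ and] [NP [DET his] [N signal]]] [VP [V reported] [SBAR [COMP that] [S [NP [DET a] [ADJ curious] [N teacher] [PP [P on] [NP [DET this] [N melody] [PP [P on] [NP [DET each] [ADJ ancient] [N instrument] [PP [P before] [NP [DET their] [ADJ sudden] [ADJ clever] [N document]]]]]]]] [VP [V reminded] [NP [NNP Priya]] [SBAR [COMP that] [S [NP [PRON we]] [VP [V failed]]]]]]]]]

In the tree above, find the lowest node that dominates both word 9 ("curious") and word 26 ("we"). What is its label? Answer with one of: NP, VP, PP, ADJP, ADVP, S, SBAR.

The smallest bracket enclosing both words is [S a curious teacher on this melody on each ancient instrument before their sudden clever document reminded Priya that we failed], so the label is S.

S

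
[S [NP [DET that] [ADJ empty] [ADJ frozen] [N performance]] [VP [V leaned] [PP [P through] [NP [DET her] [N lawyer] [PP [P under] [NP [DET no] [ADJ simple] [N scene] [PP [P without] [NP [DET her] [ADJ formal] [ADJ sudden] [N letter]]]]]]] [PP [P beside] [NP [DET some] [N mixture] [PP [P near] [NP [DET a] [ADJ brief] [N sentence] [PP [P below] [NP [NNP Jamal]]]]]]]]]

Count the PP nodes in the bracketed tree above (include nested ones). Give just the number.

6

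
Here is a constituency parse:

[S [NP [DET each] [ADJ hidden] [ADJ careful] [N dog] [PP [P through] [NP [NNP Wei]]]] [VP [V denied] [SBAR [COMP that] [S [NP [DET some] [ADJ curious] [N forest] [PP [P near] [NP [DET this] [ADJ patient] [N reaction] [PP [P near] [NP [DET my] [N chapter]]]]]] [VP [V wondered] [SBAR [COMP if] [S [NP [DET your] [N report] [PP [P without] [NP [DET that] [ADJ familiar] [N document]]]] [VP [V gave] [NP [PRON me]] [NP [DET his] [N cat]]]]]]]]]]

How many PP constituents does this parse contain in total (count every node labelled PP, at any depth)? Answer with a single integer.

4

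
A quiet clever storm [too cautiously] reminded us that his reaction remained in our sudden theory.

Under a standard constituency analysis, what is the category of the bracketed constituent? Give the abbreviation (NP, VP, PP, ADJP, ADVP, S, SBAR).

ADVP

"cautiously" is the head of the bracketed span, so the span is an adverb phrase: ADVP.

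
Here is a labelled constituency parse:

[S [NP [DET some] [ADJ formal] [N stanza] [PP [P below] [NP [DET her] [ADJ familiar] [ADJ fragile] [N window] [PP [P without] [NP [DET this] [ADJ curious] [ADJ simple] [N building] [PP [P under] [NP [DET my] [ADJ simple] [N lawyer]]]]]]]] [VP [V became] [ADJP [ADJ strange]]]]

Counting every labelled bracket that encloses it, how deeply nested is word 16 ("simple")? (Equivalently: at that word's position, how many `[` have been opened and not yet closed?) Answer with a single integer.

9

Path from the root down to the word: S → NP → PP → NP → PP → NP → PP → NP → ADJ. That is 9 enclosing brackets.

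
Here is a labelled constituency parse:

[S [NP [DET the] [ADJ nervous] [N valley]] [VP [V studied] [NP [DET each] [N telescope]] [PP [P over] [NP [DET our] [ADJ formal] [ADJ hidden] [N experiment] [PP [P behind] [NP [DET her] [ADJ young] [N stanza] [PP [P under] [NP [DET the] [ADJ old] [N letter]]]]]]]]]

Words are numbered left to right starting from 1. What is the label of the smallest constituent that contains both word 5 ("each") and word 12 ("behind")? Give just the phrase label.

VP

The smallest bracket enclosing both words is [VP studied each telescope over our formal hidden experiment behind her young stanza under the old letter], so the label is VP.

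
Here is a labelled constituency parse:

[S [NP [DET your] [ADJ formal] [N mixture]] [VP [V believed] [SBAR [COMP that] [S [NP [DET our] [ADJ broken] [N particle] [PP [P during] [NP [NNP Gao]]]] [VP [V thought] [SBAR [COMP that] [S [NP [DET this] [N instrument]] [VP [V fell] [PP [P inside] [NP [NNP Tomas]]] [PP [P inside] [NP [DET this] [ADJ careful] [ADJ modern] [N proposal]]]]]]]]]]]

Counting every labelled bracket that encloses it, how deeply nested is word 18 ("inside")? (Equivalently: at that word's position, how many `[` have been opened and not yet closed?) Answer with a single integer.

10

The word sits inside P, which is inside PP, inside VP, inside S, inside SBAR, inside VP, inside S, inside SBAR, inside VP, inside S — 10 brackets in all.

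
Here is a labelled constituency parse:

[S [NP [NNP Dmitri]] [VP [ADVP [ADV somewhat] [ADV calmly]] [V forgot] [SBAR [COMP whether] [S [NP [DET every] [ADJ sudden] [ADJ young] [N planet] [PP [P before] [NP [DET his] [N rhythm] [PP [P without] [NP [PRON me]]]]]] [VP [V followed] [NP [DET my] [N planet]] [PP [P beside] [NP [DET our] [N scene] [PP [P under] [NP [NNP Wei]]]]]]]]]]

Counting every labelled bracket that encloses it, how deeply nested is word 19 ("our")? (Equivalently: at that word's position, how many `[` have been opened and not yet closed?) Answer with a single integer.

8

Counting open brackets not yet closed at "our": [S [VP [SBAR [S [VP [PP [NP [DET = 8.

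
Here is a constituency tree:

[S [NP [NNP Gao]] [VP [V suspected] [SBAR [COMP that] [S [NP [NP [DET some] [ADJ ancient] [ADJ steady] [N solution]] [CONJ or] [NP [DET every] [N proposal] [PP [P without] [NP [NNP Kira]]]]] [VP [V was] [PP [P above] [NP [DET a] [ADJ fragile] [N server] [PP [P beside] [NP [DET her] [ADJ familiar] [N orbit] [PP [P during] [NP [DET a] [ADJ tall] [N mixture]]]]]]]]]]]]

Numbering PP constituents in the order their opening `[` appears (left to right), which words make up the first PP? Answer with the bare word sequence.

without Kira

In left-to-right order the PP constituents are "without Kira"; "above a fragile server beside her familiar orbit during a tall mixture"; "beside her familiar orbit during a tall mixture"; "during a tall mixture". Number 1 is "without Kira".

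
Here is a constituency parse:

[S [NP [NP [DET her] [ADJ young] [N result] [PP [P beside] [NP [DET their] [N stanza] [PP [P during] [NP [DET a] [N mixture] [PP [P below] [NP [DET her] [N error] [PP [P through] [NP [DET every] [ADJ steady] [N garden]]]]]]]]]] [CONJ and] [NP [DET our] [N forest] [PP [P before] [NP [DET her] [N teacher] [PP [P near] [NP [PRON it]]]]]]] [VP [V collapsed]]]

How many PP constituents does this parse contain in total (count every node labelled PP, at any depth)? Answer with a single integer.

6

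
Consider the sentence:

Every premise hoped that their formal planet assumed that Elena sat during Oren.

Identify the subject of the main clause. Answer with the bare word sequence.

every premise

"every premise" is the NP that combines with the VP headed by "hoped" to form the main clause — the subject.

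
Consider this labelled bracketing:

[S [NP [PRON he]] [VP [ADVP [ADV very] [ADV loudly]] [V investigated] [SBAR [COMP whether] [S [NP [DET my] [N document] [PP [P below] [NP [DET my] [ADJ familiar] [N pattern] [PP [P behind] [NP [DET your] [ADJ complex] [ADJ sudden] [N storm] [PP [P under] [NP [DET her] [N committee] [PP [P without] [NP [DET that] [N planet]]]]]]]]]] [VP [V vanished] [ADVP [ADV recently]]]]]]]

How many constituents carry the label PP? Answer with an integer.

Scanning left to right, an opening `[PP` appears at word positions 8, 12, 17, 20 — 4 in total.

4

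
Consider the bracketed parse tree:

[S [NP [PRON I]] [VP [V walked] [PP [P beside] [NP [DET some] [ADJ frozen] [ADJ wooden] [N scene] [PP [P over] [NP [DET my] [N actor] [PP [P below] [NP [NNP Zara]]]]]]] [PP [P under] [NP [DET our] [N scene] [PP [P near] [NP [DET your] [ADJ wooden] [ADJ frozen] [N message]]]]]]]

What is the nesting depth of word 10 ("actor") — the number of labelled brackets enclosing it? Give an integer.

7

Counting open brackets not yet closed at "actor": [S [VP [PP [NP [PP [NP [N = 7.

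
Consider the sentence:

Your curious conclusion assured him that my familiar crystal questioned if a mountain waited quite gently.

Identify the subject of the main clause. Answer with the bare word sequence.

your curious conclusion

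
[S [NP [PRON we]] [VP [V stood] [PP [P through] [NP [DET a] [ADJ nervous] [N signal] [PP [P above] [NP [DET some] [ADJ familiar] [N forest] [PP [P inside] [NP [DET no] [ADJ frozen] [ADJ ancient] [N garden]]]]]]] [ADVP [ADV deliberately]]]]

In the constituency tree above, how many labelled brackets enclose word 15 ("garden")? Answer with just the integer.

9

Counting open brackets not yet closed at "garden": [S [VP [PP [NP [PP [NP [PP [NP [N = 9.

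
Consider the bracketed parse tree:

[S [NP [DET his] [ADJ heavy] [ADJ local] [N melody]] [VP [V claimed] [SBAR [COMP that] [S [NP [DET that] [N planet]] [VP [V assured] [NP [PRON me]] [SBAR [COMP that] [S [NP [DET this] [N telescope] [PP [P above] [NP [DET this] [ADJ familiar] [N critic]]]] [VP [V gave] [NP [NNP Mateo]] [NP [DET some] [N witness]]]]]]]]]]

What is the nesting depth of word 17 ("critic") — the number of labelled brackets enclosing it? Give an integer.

11

Counting open brackets not yet closed at "critic": [S [VP [SBAR [S [VP [SBAR [S [NP [PP [NP [N = 11.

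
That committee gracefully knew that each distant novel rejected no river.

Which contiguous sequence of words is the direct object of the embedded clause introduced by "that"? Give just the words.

Within the embedded clause introduced by "that", the direct object of "rejected" is "no river".

no river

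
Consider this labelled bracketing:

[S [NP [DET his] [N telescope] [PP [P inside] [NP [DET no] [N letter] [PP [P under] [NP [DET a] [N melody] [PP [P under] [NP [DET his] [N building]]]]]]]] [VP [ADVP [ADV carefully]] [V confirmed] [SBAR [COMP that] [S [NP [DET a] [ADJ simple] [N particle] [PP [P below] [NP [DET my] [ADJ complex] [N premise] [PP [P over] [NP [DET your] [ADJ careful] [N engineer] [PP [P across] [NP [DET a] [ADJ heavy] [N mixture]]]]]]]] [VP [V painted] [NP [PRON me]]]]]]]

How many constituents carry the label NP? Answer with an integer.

Scanning left to right, an opening `[NP` appears at word positions 1, 4, 7, 10, 15, 19, 23, 27, 31 — 9 in total.

9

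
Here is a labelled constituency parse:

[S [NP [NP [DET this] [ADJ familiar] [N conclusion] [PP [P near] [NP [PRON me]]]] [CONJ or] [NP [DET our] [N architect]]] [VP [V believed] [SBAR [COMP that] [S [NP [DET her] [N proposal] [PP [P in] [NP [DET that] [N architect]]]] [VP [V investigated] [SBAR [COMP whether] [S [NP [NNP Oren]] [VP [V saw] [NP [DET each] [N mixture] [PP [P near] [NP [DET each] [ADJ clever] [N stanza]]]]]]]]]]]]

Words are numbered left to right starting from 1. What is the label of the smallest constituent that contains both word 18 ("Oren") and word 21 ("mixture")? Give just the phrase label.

S

Word 18 lies under S → VP → SBAR → S → VP → SBAR → S → NP → NNP; word 21 lies under S → VP → SBAR → S → VP → SBAR → S → VP → NP → N. The lowest shared node is the S.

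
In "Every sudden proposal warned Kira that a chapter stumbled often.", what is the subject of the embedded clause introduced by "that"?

"a chapter" is the NP that combines with the VP headed by "stumbled" to form the embedded clause introduced by "that" — the subject.

a chapter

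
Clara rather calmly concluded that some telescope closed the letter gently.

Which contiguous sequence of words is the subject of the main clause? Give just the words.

Clara

"Clara" is the NP that combines with the VP headed by "concluded" to form the main clause — the subject.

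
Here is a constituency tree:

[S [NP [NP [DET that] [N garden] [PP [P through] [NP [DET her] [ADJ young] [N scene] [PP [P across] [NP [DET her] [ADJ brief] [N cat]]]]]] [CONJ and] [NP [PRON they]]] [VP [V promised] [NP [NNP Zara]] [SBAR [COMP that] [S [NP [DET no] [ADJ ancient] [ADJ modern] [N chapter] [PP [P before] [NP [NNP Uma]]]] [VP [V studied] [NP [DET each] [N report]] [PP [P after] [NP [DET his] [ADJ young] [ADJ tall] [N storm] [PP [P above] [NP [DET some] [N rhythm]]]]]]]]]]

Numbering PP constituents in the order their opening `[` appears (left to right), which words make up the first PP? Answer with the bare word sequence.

through her young scene across her brief cat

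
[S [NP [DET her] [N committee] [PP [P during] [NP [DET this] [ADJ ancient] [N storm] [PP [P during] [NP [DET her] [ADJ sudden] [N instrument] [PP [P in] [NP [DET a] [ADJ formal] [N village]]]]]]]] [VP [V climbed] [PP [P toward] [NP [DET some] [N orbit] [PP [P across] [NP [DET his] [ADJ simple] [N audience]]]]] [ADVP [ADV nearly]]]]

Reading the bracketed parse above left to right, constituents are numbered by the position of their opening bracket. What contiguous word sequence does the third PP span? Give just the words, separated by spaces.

in a formal village

Opening `[PP` markers occur at word positions 3, 7, 11, 16, 19; the third of these opens the constituent [PP in a formal village].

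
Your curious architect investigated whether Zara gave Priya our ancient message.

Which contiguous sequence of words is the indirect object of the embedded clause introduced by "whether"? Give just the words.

The verb of the embedded clause introduced by "whether" is "gave"; its indirect object is the NP "Priya".

Priya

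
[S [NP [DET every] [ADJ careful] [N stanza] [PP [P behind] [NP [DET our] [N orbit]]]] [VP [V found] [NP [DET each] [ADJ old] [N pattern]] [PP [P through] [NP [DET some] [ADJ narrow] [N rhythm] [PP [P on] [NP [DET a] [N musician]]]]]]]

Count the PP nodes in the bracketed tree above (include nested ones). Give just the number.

3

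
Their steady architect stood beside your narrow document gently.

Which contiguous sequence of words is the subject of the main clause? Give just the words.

"their steady architect" is the NP that combines with the VP headed by "stood" to form the main clause — the subject.

their steady architect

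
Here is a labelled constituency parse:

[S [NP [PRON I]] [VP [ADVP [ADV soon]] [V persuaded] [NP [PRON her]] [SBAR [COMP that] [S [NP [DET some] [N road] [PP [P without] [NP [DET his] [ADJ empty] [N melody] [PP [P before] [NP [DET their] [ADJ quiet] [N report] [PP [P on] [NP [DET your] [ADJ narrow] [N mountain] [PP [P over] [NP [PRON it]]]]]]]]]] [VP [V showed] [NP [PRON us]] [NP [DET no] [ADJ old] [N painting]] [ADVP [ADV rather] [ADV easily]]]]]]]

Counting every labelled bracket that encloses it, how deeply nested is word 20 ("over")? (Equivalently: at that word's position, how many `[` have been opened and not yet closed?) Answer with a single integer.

13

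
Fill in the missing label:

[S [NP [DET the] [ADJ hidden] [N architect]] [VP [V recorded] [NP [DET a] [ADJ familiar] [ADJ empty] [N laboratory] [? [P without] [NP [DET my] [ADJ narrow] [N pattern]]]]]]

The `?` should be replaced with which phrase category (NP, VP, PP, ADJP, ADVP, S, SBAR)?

A constituent whose immediate children are P 'without', NP is a prepositional phrase: PP.

PP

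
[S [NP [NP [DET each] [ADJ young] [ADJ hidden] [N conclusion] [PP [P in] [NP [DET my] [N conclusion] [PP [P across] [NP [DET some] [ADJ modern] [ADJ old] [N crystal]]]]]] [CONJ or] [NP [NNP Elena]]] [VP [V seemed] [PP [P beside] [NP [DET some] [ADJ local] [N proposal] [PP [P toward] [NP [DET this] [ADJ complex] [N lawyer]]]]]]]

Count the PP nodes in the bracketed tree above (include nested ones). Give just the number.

Listing each PP by its span: [PP in my conclusion across some modern old crystal]; [PP across some modern old crystal]; [PP beside some local proposal toward this complex lawyer]; [PP toward this complex lawyer] — that makes 4.

4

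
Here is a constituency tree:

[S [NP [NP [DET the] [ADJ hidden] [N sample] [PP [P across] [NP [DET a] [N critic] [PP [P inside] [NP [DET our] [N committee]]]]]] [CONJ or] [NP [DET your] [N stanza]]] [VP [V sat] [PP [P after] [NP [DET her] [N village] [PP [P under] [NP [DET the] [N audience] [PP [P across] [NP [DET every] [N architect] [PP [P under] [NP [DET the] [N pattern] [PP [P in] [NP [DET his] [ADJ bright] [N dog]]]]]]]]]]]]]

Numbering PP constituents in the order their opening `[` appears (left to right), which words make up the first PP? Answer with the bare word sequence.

Opening `[PP` markers occur at word positions 4, 7, 14, 17, 20, 23, 26; the first of these opens the constituent [PP across a critic inside our committee].

across a critic inside our committee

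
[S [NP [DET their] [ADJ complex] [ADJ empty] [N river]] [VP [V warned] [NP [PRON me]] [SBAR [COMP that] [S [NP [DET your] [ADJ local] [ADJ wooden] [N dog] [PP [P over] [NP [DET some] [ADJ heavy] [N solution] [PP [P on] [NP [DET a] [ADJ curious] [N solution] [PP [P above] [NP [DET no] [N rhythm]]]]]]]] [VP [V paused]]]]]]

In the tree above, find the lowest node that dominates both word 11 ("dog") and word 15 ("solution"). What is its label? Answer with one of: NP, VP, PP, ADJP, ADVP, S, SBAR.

NP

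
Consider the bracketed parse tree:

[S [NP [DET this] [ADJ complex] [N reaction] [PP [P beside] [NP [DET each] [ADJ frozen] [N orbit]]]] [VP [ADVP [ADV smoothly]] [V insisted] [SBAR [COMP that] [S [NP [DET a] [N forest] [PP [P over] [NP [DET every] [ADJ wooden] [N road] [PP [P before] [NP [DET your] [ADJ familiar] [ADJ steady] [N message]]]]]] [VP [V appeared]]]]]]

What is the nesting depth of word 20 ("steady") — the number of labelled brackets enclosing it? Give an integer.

Path from the root down to the word: S → VP → SBAR → S → NP → PP → NP → PP → NP → ADJ. That is 10 enclosing brackets.

10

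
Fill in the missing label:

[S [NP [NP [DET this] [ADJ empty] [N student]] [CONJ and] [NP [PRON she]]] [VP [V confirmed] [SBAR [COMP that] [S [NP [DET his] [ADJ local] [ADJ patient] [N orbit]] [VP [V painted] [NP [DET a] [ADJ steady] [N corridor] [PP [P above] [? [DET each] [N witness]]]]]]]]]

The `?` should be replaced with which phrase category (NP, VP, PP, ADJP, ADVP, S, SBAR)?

Looking at what the `?` directly dominates — DET 'each', N 'witness' — this is a noun phrase (NP).

NP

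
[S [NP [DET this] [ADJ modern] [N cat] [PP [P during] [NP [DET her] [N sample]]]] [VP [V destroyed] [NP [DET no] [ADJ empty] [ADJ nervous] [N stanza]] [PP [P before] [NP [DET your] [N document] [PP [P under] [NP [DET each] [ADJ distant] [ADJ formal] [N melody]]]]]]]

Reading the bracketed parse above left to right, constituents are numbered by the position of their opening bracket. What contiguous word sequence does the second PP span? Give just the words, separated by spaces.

before your document under each distant formal melody

The PP opening brackets appear, in order, over: "during her sample"; "before your document under each distant formal melody"; "under each distant formal melody". The second one spans "before your document under each distant formal melody".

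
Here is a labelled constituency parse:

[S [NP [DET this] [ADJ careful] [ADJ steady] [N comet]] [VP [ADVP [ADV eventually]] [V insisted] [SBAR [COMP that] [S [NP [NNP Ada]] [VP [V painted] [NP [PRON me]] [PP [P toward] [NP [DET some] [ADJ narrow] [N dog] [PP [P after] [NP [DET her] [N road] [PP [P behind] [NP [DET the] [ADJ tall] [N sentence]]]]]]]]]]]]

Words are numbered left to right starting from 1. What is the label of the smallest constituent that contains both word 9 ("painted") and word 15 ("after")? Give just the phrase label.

Word 9 lies under S → VP → SBAR → S → VP → V; word 15 lies under S → VP → SBAR → S → VP → PP → NP → PP → P. The lowest shared node is the VP.

VP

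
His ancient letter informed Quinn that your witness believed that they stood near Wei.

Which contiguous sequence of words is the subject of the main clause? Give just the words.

his ancient letter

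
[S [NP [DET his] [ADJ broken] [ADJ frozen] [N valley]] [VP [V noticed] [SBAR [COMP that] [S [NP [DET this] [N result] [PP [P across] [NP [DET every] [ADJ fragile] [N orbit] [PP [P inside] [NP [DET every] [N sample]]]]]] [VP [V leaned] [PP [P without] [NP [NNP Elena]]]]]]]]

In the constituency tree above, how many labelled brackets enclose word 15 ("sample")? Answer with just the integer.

10

Counting open brackets not yet closed at "sample": [S [VP [SBAR [S [NP [PP [NP [PP [NP [N = 10.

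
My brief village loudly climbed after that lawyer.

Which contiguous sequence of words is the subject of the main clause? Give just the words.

my brief village

In the main clause the verb is "climbed"; the NP preceding it, "my brief village", is the subject.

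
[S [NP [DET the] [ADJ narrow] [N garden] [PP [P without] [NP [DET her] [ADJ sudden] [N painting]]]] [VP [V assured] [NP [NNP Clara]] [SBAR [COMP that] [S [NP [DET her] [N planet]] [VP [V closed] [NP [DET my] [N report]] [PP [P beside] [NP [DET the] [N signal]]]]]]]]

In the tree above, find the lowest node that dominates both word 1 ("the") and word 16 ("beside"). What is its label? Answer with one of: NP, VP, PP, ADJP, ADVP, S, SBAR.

S

Both words fall inside [S the narrow garden without her sudden painting assured Clara that her planet closed my report beside the signal] (words 1–18), and no smaller constituent contains them both. Label: S.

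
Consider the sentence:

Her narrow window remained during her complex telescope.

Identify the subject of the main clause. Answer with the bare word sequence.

In the main clause the verb is "remained"; the NP preceding it, "her narrow window", is the subject.

her narrow window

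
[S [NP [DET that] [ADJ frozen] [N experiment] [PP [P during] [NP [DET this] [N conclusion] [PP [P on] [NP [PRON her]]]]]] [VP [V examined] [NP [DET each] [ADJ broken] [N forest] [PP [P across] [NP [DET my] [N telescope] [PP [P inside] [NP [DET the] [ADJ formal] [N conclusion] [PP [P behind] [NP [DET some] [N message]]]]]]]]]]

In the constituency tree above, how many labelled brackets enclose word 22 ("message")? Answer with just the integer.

10

Counting open brackets not yet closed at "message": [S [VP [NP [PP [NP [PP [NP [PP [NP [N = 10.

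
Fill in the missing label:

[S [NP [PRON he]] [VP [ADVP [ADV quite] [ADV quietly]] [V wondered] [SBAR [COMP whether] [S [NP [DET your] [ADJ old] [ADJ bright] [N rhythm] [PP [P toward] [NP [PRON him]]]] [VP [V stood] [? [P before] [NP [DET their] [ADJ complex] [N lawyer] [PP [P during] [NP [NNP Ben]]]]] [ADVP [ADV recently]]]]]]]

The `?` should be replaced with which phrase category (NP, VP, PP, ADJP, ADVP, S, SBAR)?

The `?` node immediately contains: P 'before', NP. That is the internal structure of a prepositional phrase, so the label is PP.

PP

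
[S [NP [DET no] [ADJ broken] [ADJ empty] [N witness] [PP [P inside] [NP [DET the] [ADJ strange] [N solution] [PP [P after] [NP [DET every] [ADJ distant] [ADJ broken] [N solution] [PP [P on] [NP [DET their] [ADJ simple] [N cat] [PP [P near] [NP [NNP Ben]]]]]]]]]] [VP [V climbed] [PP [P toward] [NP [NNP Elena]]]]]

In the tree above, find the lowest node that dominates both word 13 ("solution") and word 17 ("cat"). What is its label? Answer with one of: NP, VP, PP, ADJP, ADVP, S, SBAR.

NP

Both words fall inside [NP every distant broken solution on their simple cat near Ben] (words 10–19), and no smaller constituent contains them both. Label: NP.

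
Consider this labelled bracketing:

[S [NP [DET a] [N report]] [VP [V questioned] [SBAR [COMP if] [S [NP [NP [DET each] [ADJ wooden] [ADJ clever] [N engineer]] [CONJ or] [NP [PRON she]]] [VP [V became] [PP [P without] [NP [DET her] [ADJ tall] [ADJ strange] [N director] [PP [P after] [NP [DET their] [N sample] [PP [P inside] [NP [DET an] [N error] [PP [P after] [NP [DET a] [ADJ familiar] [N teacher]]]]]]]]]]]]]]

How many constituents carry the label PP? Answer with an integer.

4

Listing each PP by its span: [PP without her tall strange director after their sample inside an error after a familiar teacher]; [PP after their sample inside an error after a familiar teacher]; [PP inside an error after a familiar teacher]; [PP after a familiar teacher] — that makes 4.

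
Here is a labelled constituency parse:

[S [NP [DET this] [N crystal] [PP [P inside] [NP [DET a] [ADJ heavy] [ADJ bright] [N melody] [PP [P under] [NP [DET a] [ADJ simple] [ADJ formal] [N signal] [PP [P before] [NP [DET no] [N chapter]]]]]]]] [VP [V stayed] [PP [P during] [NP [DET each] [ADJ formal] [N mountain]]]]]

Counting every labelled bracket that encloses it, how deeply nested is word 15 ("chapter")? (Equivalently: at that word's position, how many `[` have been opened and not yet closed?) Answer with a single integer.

9

The word sits inside N, which is inside NP, inside PP, inside NP, inside PP, inside NP, inside PP, inside NP, inside S — 9 brackets in all.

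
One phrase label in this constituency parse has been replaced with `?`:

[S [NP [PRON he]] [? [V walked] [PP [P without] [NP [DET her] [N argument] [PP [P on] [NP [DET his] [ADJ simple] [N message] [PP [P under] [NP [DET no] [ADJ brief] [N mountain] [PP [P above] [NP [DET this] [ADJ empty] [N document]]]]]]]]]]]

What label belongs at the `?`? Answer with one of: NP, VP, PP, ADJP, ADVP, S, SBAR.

A constituent whose immediate children are V 'walked', PP is a verb phrase: VP.

VP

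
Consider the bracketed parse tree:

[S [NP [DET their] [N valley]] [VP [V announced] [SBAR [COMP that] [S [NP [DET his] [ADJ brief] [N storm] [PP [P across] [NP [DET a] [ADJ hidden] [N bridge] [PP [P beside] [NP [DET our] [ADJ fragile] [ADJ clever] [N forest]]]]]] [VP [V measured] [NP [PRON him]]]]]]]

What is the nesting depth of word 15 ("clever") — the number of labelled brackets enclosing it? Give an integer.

Counting open brackets not yet closed at "clever": [S [VP [SBAR [S [NP [PP [NP [PP [NP [ADJ = 10.

10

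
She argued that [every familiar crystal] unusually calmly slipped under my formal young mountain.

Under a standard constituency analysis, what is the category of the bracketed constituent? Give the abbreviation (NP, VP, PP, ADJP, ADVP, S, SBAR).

NP

The span is built around the noun "crystal" — a noun phrase (NP).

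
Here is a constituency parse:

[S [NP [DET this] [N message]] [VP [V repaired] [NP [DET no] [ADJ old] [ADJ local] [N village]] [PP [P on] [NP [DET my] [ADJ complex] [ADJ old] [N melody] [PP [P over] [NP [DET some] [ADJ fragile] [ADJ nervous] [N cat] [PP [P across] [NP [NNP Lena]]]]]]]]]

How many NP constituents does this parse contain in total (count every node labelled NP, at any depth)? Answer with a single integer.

5

Scanning left to right, an opening `[NP` appears at word positions 1, 4, 9, 14, 19 — 5 in total.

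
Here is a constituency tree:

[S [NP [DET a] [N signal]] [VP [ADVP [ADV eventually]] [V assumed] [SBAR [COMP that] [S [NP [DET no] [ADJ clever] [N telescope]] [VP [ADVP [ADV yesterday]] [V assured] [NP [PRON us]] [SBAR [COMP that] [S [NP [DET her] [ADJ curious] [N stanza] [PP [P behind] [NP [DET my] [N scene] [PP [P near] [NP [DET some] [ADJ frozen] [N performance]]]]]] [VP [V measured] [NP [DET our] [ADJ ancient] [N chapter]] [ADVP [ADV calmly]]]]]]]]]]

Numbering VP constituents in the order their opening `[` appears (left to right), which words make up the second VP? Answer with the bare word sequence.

In left-to-right order the VP constituents are "eventually assumed that no clever telescope yesterday assured us that her curious stanza behind my scene near some frozen performance measured our ancient chapter calmly"; "yesterday assured us that her curious stanza behind my scene near some frozen performance measured our ancient chapter calmly"; "measured our ancient chapter calmly". Number 2 is "yesterday assured us that her curious stanza behind my scene near some frozen performance measured our ancient chapter calmly".

yesterday assured us that her curious stanza behind my scene near some frozen performance measured our ancient chapter calmly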